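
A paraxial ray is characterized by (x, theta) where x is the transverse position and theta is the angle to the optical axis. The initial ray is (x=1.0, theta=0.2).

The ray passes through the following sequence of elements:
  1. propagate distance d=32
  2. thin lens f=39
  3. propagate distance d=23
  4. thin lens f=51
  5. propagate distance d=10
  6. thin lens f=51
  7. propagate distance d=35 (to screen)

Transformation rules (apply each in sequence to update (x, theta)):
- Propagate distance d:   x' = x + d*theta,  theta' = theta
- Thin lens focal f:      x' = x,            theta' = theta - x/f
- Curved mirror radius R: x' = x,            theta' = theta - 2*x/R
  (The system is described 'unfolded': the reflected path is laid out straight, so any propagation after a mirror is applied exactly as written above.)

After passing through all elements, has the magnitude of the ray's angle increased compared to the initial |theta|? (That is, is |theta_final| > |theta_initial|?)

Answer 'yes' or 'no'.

Answer: yes

Derivation:
Initial: x=1.0000 theta=0.2000
After 1 (propagate distance d=32): x=7.4000 theta=0.2000
After 2 (thin lens f=39): x=7.4000 theta=2/195 (≈0.0103)
After 3 (propagate distance d=23): x=1489/195 (≈7.6359) theta=2/195 (≈0.0103)
After 4 (thin lens f=51): x=1489/195 (≈7.6359) theta=-1387/9945 (≈-0.1395)
After 5 (propagate distance d=10): x=62069/9945 (≈6.2412) theta=-1387/9945 (≈-0.1395)
After 6 (thin lens f=51): x=62069/9945 (≈6.2412) theta=-132806/507195 (≈-0.2618)
After 7 (propagate distance d=35 (to screen)): x=-1482691/507195 (≈-2.9233) theta=-132806/507195 (≈-0.2618)
|theta_initial|=0.2000 |theta_final|=132806/507195 (≈0.2618) -> increased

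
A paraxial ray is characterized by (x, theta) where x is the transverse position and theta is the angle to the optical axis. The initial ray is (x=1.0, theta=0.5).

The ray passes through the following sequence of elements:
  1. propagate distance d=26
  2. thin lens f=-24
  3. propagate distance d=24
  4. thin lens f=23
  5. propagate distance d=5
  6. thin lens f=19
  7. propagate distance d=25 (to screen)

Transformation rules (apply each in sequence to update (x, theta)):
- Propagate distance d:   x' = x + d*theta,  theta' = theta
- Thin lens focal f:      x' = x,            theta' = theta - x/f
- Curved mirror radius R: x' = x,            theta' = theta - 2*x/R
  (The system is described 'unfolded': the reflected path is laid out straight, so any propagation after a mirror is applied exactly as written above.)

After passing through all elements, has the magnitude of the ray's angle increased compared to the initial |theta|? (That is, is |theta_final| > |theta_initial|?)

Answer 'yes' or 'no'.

Initial: x=1.0000 theta=0.5000
After 1 (propagate distance d=26): x=14.0000 theta=0.5000
After 2 (thin lens f=-24): x=14.0000 theta=13/12 (≈1.0833)
After 3 (propagate distance d=24): x=40.0000 theta=13/12 (≈1.0833)
After 4 (thin lens f=23): x=40.0000 theta=-181/276 (≈-0.6558)
After 5 (propagate distance d=5): x=10135/276 (≈36.7210) theta=-181/276 (≈-0.6558)
After 6 (thin lens f=19): x=10135/276 (≈36.7210) theta=-6787/2622 (≈-2.5885)
After 7 (propagate distance d=25 (to screen)): x=-146785/5244 (≈-27.9910) theta=-6787/2622 (≈-2.5885)
|theta_initial|=0.5000 |theta_final|=6787/2622 (≈2.5885) -> increased

Answer: yes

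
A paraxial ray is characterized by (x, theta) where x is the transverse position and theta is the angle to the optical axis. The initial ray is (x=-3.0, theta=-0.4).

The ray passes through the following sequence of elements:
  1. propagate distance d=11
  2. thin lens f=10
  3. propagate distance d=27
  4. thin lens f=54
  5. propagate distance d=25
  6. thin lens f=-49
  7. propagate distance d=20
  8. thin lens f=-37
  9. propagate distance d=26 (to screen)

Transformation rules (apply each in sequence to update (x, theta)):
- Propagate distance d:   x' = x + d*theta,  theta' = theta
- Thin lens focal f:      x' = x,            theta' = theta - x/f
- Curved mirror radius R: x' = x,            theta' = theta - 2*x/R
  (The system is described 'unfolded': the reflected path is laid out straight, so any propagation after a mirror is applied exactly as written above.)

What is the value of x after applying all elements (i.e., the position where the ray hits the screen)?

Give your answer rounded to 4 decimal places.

Answer: 46.1286

Derivation:
Initial: x=-3.0000 theta=-0.4000
After 1 (propagate distance d=11): x=-7.4000 theta=-0.4000
After 2 (thin lens f=10): x=-7.4000 theta=0.3400
After 3 (propagate distance d=27): x=1.7800 theta=0.3400
After 4 (thin lens f=54): x=1.7800 theta=829/2700 (≈0.3070)
After 5 (propagate distance d=25): x=25531/2700 (≈9.4559) theta=829/2700 (≈0.3070)
After 6 (thin lens f=-49): x=25531/2700 (≈9.4559) theta=16538/33075 (≈0.5000)
After 7 (propagate distance d=20): x=2574059/132300 (≈19.4562) theta=16538/33075 (≈0.5000)
After 8 (thin lens f=-37): x=2574059/132300 (≈19.4562) theta=5021683/4895100 (≈1.0259)
After 9 (propagate distance d=26 (to screen)): x=225803941/4895100 (≈46.1286) theta=5021683/4895100 (≈1.0259)
Rounded to 4 decimal places: x = 46.1286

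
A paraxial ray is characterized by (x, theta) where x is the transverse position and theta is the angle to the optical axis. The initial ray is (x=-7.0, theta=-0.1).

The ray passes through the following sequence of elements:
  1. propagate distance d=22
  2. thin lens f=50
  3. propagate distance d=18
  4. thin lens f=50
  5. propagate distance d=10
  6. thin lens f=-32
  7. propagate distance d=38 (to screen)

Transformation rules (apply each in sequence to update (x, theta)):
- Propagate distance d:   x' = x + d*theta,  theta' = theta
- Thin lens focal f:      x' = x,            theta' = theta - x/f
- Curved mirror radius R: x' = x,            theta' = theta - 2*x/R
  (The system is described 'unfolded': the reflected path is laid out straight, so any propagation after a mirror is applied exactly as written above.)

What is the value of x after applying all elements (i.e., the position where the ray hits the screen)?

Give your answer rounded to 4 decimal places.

Answer: -2.5816

Derivation:
Initial: x=-7.0000 theta=-0.1000
After 1 (propagate distance d=22): x=-9.2000 theta=-0.1000
After 2 (thin lens f=50): x=-9.2000 theta=0.0840
After 3 (propagate distance d=18): x=-7.6880 theta=0.0840
After 4 (thin lens f=50): x=-7.6880 theta=743/3125 (≈0.2378)
After 5 (propagate distance d=10): x=-5.3104 theta=743/3125 (≈0.2378)
After 6 (thin lens f=-32): x=-5.3104 theta=7181/100000 (≈0.0718)
After 7 (propagate distance d=38 (to screen)): x=-129081/50000 (≈-2.5816) theta=7181/100000 (≈0.0718)
Rounded to 4 decimal places: x = -2.5816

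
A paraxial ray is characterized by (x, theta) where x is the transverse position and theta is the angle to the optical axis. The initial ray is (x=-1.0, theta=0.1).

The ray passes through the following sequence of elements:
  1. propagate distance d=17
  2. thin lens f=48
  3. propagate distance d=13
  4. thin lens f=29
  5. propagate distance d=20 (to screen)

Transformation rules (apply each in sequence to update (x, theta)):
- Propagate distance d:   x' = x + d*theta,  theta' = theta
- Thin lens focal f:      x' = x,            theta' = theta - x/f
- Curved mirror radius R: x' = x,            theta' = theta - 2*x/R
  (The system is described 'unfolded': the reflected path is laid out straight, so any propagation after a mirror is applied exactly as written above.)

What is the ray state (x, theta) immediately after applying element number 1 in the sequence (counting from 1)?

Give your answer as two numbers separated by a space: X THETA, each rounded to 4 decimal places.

Answer: 0.7000 0.1000

Derivation:
Initial: x=-1.0000 theta=0.1000
After 1 (propagate distance d=17): x=0.7000 theta=0.1000
Rounded to 4 decimal places: x = 0.7000, theta = 0.1000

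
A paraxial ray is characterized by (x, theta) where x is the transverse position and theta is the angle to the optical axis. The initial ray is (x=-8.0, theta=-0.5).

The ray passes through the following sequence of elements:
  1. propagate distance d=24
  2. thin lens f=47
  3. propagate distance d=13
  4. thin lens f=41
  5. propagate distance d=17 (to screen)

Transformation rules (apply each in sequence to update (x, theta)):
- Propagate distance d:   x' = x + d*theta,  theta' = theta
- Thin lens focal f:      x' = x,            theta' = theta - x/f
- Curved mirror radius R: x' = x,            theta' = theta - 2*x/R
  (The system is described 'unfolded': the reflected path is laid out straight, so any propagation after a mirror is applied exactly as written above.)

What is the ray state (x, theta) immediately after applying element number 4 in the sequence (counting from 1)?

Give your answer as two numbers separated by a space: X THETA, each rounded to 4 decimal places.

Initial: x=-8.0000 theta=-0.5000
After 1 (propagate distance d=24): x=-20.0000 theta=-0.5000
After 2 (thin lens f=47): x=-20.0000 theta=-7/94 (≈-0.0745)
After 3 (propagate distance d=13): x=-1971/94 (≈-20.9681) theta=-7/94 (≈-0.0745)
After 4 (thin lens f=41): x=-1971/94 (≈-20.9681) theta=842/1927 (≈0.4369)
Rounded to 4 decimal places: x = -20.9681, theta = 0.4369

Answer: -20.9681 0.4369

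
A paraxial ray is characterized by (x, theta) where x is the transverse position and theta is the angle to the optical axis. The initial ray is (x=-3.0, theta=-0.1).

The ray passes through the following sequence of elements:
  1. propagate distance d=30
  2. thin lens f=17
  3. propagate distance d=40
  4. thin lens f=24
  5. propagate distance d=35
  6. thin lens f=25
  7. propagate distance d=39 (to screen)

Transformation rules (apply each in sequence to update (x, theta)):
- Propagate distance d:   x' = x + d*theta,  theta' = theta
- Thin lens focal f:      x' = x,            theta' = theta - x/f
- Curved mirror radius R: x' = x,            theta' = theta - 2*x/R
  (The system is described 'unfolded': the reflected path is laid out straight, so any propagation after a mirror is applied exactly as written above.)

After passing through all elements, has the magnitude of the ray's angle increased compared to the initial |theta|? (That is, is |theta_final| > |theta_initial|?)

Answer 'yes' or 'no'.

Answer: yes

Derivation:
Initial: x=-3.0000 theta=-0.1000
After 1 (propagate distance d=30): x=-6.0000 theta=-0.1000
After 2 (thin lens f=17): x=-6.0000 theta=43/170 (≈0.2529)
After 3 (propagate distance d=40): x=70/17 (≈4.1176) theta=43/170 (≈0.2529)
After 4 (thin lens f=24): x=70/17 (≈4.1176) theta=83/1020 (≈0.0814)
After 5 (propagate distance d=35): x=1421/204 (≈6.9657) theta=83/1020 (≈0.0814)
After 6 (thin lens f=25): x=1421/204 (≈6.9657) theta=-503/2550 (≈-0.1973)
After 7 (propagate distance d=39 (to screen)): x=-3709/5100 (≈-0.7273) theta=-503/2550 (≈-0.1973)
|theta_initial|=0.1000 |theta_final|=503/2550 (≈0.1973) -> increased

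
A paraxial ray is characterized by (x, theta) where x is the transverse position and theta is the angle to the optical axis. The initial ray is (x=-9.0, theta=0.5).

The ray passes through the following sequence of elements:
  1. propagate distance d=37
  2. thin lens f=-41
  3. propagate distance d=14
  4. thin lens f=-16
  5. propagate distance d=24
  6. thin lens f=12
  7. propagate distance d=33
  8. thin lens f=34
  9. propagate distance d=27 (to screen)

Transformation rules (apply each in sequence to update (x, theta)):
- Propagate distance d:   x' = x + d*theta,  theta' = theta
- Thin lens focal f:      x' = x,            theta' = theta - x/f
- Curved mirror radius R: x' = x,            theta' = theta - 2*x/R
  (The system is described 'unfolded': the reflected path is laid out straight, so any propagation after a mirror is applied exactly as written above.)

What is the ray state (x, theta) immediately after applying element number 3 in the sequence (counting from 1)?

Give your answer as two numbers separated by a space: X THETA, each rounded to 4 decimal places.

Answer: 19.7439 0.7317

Derivation:
Initial: x=-9.0000 theta=0.5000
After 1 (propagate distance d=37): x=9.5000 theta=0.5000
After 2 (thin lens f=-41): x=9.5000 theta=30/41 (≈0.7317)
After 3 (propagate distance d=14): x=1619/82 (≈19.7439) theta=30/41 (≈0.7317)
Rounded to 4 decimal places: x = 19.7439, theta = 0.7317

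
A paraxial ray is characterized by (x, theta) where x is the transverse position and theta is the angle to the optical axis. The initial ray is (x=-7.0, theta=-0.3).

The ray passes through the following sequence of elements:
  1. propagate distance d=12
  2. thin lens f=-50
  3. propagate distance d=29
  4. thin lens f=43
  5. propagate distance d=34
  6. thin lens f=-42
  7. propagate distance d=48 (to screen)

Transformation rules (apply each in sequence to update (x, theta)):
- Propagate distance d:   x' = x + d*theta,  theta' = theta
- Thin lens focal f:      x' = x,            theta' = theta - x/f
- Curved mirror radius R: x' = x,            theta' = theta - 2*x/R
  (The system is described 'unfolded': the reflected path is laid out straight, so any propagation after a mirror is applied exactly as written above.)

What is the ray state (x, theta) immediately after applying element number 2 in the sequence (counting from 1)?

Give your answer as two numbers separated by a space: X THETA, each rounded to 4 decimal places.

Initial: x=-7.0000 theta=-0.3000
After 1 (propagate distance d=12): x=-10.6000 theta=-0.3000
After 2 (thin lens f=-50): x=-10.6000 theta=-0.5120
Rounded to 4 decimal places: x = -10.6000, theta = -0.5120

Answer: -10.6000 -0.5120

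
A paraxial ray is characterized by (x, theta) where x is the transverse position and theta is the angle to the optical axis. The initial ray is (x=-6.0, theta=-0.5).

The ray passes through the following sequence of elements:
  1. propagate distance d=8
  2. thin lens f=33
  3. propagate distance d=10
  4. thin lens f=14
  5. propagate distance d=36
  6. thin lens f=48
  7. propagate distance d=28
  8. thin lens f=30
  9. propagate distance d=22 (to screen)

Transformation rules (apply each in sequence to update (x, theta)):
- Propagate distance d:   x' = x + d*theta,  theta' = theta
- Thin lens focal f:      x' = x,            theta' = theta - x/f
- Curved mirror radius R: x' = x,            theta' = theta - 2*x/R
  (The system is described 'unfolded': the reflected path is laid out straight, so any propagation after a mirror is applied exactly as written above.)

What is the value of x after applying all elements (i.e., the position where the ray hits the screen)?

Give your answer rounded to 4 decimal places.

Answer: 15.3204

Derivation:
Initial: x=-6.0000 theta=-0.5000
After 1 (propagate distance d=8): x=-10.0000 theta=-0.5000
After 2 (thin lens f=33): x=-10.0000 theta=-13/66 (≈-0.1970)
After 3 (propagate distance d=10): x=-395/33 (≈-11.9697) theta=-13/66 (≈-0.1970)
After 4 (thin lens f=14): x=-395/33 (≈-11.9697) theta=152/231 (≈0.6580)
After 5 (propagate distance d=36): x=2707/231 (≈11.7186) theta=152/231 (≈0.6580)
After 6 (thin lens f=48): x=2707/231 (≈11.7186) theta=4589/11088 (≈0.4139)
After 7 (propagate distance d=28): x=64607/2772 (≈23.3070) theta=4589/11088 (≈0.4139)
After 8 (thin lens f=30): x=64607/2772 (≈23.3070) theta=-5489/15120 (≈-0.3630)
After 9 (propagate distance d=22 (to screen)): x=1274041/83160 (≈15.3204) theta=-5489/15120 (≈-0.3630)
Rounded to 4 decimal places: x = 15.3204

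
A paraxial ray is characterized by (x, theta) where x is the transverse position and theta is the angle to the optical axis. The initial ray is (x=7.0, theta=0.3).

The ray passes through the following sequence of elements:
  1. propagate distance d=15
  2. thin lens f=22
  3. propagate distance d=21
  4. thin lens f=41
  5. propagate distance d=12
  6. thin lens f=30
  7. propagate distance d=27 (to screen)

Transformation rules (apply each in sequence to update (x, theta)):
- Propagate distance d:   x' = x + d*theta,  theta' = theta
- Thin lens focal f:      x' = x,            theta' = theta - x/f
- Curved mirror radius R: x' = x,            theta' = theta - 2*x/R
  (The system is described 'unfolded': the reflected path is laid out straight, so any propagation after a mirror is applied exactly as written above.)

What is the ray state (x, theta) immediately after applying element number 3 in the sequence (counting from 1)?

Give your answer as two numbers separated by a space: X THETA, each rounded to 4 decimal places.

Initial: x=7.0000 theta=0.3000
After 1 (propagate distance d=15): x=11.5000 theta=0.3000
After 2 (thin lens f=22): x=11.5000 theta=-49/220 (≈-0.2227)
After 3 (propagate distance d=21): x=1501/220 (≈6.8227) theta=-49/220 (≈-0.2227)
Rounded to 4 decimal places: x = 6.8227, theta = -0.2227

Answer: 6.8227 -0.2227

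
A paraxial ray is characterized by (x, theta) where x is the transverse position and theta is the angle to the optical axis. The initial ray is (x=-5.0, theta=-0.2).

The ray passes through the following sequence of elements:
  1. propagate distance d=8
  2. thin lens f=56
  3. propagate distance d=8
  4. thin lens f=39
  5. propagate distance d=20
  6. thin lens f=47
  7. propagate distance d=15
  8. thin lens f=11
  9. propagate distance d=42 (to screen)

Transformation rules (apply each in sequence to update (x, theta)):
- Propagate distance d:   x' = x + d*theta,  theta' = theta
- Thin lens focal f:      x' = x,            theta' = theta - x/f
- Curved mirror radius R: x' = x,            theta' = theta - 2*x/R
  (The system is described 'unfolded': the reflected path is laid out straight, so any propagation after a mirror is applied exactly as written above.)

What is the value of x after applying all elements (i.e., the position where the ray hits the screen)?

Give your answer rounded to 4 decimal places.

Answer: 14.5352

Derivation:
Initial: x=-5.0000 theta=-0.2000
After 1 (propagate distance d=8): x=-6.6000 theta=-0.2000
After 2 (thin lens f=56): x=-6.6000 theta=-23/280 (≈-0.0821)
After 3 (propagate distance d=8): x=-254/35 (≈-7.2571) theta=-23/280 (≈-0.0821)
After 4 (thin lens f=39): x=-254/35 (≈-7.2571) theta=227/2184 (≈0.1039)
After 5 (propagate distance d=20): x=-14137/2730 (≈-5.1784) theta=227/2184 (≈0.1039)
After 6 (thin lens f=47): x=-14137/2730 (≈-5.1784) theta=5233/24440 (≈0.2141)
After 7 (propagate distance d=15): x=-1009361/513240 (≈-1.9666) theta=5233/24440 (≈0.2141)
After 8 (thin lens f=11): x=-1009361/513240 (≈-1.9666) theta=277273/705705 (≈0.3929)
After 9 (propagate distance d=42 (to screen)): x=82060757/5645640 (≈14.5352) theta=277273/705705 (≈0.3929)
Rounded to 4 decimal places: x = 14.5352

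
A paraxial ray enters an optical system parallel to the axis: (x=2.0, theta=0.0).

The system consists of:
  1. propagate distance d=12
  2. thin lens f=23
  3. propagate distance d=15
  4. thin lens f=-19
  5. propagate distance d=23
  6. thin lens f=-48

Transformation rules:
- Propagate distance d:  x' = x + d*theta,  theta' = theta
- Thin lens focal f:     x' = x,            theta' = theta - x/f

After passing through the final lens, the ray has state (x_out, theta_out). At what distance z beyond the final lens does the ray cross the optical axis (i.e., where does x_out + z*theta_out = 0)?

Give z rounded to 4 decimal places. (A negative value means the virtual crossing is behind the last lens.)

Initial: x=2.0000 theta=0.0000
After 1 (propagate distance d=12): x=2.0000 theta=0.0000
After 2 (thin lens f=23): x=2.0000 theta=-2/23 (≈-0.0870)
After 3 (propagate distance d=15): x=16/23 (≈0.6957) theta=-2/23 (≈-0.0870)
After 4 (thin lens f=-19): x=16/23 (≈0.6957) theta=-22/437 (≈-0.0503)
After 5 (propagate distance d=23): x=-202/437 (≈-0.4622) theta=-22/437 (≈-0.0503)
After 6 (thin lens f=-48): x=-202/437 (≈-0.4622) theta=-629/10488 (≈-0.0600)
z_focus = -x_out/theta_out = -(-202/437)/(-629/10488) = -4848/629 ≈ -7.7075
Rounded to 4 decimal places: z = -7.7075

Answer: -7.7075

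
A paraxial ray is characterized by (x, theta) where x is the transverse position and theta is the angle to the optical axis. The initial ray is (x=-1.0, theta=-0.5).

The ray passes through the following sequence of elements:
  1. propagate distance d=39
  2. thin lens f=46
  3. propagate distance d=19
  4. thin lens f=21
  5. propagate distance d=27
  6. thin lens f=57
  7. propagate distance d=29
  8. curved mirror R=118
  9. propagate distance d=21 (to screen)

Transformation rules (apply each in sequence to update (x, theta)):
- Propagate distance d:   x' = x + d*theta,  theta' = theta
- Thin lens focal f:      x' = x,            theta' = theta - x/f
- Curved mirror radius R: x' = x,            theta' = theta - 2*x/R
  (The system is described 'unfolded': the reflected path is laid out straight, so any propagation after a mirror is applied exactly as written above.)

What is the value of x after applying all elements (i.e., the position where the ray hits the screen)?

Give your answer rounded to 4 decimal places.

Answer: 38.2841

Derivation:
Initial: x=-1.0000 theta=-0.5000
After 1 (propagate distance d=39): x=-20.5000 theta=-0.5000
After 2 (thin lens f=46): x=-20.5000 theta=-5/92 (≈-0.0543)
After 3 (propagate distance d=19): x=-1981/92 (≈-21.5326) theta=-5/92 (≈-0.0543)
After 4 (thin lens f=21): x=-1981/92 (≈-21.5326) theta=67/69 (≈0.9710)
After 5 (propagate distance d=27): x=431/92 (≈4.6848) theta=67/69 (≈0.9710)
After 6 (thin lens f=57): x=431/92 (≈4.6848) theta=4661/5244 (≈0.8888)
After 7 (propagate distance d=29): x=39934/1311 (≈30.4607) theta=4661/5244 (≈0.8888)
After 8 (curved mirror R=118): x=39934/1311 (≈30.4607) theta=38421/103132 (≈0.3725)
After 9 (propagate distance d=21 (to screen)): x=11844947/309396 (≈38.2841) theta=38421/103132 (≈0.3725)
Rounded to 4 decimal places: x = 38.2841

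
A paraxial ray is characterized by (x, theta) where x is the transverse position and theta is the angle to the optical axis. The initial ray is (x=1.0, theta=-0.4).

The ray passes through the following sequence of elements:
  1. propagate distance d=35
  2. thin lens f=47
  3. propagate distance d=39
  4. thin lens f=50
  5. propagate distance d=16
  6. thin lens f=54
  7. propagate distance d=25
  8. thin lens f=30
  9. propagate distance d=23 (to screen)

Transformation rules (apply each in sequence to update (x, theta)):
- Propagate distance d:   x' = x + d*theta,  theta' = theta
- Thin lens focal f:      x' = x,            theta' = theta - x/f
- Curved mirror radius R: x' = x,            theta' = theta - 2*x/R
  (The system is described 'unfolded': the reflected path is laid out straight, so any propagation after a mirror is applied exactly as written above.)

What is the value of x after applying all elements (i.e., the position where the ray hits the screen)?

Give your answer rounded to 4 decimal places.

Initial: x=1.0000 theta=-0.4000
After 1 (propagate distance d=35): x=-13.0000 theta=-0.4000
After 2 (thin lens f=47): x=-13.0000 theta=-29/235 (≈-0.1234)
After 3 (propagate distance d=39): x=-4186/235 (≈-17.8128) theta=-29/235 (≈-0.1234)
After 4 (thin lens f=50): x=-4186/235 (≈-17.8128) theta=1368/5875 (≈0.2329)
After 5 (propagate distance d=16): x=-82762/5875 (≈-14.0871) theta=1368/5875 (≈0.2329)
After 6 (thin lens f=54): x=-82762/5875 (≈-14.0871) theta=78317/158625 (≈0.4937)
After 7 (propagate distance d=25): x=-276649/158625 (≈-1.7440) theta=78317/158625 (≈0.4937)
After 8 (thin lens f=30): x=-276649/158625 (≈-1.7440) theta=2626159/4758750 (≈0.5519)
After 9 (propagate distance d=23 (to screen)): x=52102187/4758750 (≈10.9487) theta=2626159/4758750 (≈0.5519)
Rounded to 4 decimal places: x = 10.9487

Answer: 10.9487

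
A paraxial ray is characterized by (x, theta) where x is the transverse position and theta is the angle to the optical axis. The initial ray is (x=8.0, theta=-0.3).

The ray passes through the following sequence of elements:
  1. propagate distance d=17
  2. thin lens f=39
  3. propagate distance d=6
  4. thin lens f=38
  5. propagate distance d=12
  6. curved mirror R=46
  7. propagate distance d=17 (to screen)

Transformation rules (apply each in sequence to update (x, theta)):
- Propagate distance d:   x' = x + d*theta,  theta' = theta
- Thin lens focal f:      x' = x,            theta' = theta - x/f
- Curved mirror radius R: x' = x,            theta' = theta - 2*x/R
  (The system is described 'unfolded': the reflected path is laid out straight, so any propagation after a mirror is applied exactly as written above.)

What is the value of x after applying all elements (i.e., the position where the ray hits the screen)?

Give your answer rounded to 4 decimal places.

Initial: x=8.0000 theta=-0.3000
After 1 (propagate distance d=17): x=2.9000 theta=-0.3000
After 2 (thin lens f=39): x=2.9000 theta=-73/195 (≈-0.3744)
After 3 (propagate distance d=6): x=17/26 (≈0.6538) theta=-73/195 (≈-0.3744)
After 4 (thin lens f=38): x=17/26 (≈0.6538) theta=-5803/14820 (≈-0.3916)
After 5 (propagate distance d=12): x=-9991/2470 (≈-4.0449) theta=-5803/14820 (≈-0.3916)
After 6 (curved mirror R=46): x=-9991/2470 (≈-4.0449) theta=-73523/340860 (≈-0.2157)
After 7 (propagate distance d=17 (to screen)): x=-2628649/340860 (≈-7.7118) theta=-73523/340860 (≈-0.2157)
Rounded to 4 decimal places: x = -7.7118

Answer: -7.7118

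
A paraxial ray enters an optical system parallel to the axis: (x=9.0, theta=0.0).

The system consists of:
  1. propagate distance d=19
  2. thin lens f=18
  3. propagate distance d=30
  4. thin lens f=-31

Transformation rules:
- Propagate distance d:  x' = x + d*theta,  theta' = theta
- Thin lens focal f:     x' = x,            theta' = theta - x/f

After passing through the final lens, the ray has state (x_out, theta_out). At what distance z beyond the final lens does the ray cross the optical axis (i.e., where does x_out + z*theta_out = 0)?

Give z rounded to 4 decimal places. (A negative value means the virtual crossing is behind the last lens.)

Initial: x=9.0000 theta=0.0000
After 1 (propagate distance d=19): x=9.0000 theta=0.0000
After 2 (thin lens f=18): x=9.0000 theta=-0.5000
After 3 (propagate distance d=30): x=-6.0000 theta=-0.5000
After 4 (thin lens f=-31): x=-6.0000 theta=-43/62 (≈-0.6935)
z_focus = -x_out/theta_out = -(-6.0000)/(-43/62) = -372/43 ≈ -8.6512
Rounded to 4 decimal places: z = -8.6512

Answer: -8.6512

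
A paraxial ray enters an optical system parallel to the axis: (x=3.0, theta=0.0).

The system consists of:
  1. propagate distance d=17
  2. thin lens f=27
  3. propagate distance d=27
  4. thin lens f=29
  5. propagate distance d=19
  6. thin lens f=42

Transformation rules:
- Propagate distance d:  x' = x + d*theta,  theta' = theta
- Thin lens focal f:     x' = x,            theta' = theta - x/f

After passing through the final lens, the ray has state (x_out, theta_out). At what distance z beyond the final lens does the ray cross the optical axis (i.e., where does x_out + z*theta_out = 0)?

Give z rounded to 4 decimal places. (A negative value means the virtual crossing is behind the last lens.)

Initial: x=3.0000 theta=0.0000
After 1 (propagate distance d=17): x=3.0000 theta=0.0000
After 2 (thin lens f=27): x=3.0000 theta=-1/9 (≈-0.1111)
After 3 (propagate distance d=27): x=0.0000 theta=-1/9 (≈-0.1111)
After 4 (thin lens f=29): x=0.0000 theta=-1/9 (≈-0.1111)
After 5 (propagate distance d=19): x=-19/9 (≈-2.1111) theta=-1/9 (≈-0.1111)
After 6 (thin lens f=42): x=-19/9 (≈-2.1111) theta=-23/378 (≈-0.0608)
z_focus = -x_out/theta_out = -(-19/9)/(-23/378) = -798/23 ≈ -34.6957
Rounded to 4 decimal places: z = -34.6957

Answer: -34.6957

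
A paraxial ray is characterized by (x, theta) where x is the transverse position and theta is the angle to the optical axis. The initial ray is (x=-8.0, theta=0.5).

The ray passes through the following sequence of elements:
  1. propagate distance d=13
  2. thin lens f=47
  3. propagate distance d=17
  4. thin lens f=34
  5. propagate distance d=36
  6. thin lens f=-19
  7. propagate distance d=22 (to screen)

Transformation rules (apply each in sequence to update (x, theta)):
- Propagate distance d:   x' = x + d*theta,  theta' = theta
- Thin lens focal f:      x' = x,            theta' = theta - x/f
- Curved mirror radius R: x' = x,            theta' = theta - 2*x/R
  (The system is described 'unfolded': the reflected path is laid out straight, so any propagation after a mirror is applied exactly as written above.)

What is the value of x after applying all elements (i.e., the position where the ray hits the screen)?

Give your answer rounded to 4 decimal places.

Answer: 47.1856

Derivation:
Initial: x=-8.0000 theta=0.5000
After 1 (propagate distance d=13): x=-1.5000 theta=0.5000
After 2 (thin lens f=47): x=-1.5000 theta=25/47 (≈0.5319)
After 3 (propagate distance d=17): x=709/94 (≈7.5426) theta=25/47 (≈0.5319)
After 4 (thin lens f=34): x=709/94 (≈7.5426) theta=991/3196 (≈0.3101)
After 5 (propagate distance d=36): x=29891/1598 (≈18.7053) theta=991/3196 (≈0.3101)
After 6 (thin lens f=-19): x=29891/1598 (≈18.7053) theta=78611/60724 (≈1.2946)
After 7 (propagate distance d=22 (to screen)): x=716325/15181 (≈47.1856) theta=78611/60724 (≈1.2946)
Rounded to 4 decimal places: x = 47.1856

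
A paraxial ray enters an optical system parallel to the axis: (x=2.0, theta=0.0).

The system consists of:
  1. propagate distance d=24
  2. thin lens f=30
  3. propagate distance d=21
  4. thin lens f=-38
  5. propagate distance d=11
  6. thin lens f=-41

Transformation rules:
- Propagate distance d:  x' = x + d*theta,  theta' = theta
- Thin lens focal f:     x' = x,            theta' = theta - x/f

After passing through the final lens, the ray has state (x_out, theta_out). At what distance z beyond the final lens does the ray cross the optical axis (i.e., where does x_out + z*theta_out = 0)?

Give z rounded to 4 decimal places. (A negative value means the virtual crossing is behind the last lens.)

Initial: x=2.0000 theta=0.0000
After 1 (propagate distance d=24): x=2.0000 theta=0.0000
After 2 (thin lens f=30): x=2.0000 theta=-1/15 (≈-0.0667)
After 3 (propagate distance d=21): x=0.6000 theta=-1/15 (≈-0.0667)
After 4 (thin lens f=-38): x=0.6000 theta=-29/570 (≈-0.0509)
After 5 (propagate distance d=11): x=23/570 (≈0.0404) theta=-29/570 (≈-0.0509)
After 6 (thin lens f=-41): x=23/570 (≈0.0404) theta=-583/11685 (≈-0.0499)
z_focus = -x_out/theta_out = -(23/570)/(-583/11685) = 943/1166 ≈ 0.8087
Rounded to 4 decimal places: z = 0.8087

Answer: 0.8087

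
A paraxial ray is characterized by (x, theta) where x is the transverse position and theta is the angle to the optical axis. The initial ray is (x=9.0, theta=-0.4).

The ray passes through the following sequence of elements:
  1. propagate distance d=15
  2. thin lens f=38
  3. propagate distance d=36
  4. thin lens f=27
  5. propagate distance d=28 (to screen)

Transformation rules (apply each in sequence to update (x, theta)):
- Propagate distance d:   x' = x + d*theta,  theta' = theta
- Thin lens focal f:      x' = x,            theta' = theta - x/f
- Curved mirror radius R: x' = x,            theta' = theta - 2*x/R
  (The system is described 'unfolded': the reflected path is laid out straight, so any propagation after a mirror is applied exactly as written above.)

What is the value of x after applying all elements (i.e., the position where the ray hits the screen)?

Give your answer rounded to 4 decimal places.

Answer: -12.8830

Derivation:
Initial: x=9.0000 theta=-0.4000
After 1 (propagate distance d=15): x=3.0000 theta=-0.4000
After 2 (thin lens f=38): x=3.0000 theta=-91/190 (≈-0.4789)
After 3 (propagate distance d=36): x=-1353/95 (≈-14.2421) theta=-91/190 (≈-0.4789)
After 4 (thin lens f=27): x=-1353/95 (≈-14.2421) theta=83/1710 (≈0.0485)
After 5 (propagate distance d=28 (to screen)): x=-2203/171 (≈-12.8830) theta=83/1710 (≈0.0485)
Rounded to 4 decimal places: x = -12.8830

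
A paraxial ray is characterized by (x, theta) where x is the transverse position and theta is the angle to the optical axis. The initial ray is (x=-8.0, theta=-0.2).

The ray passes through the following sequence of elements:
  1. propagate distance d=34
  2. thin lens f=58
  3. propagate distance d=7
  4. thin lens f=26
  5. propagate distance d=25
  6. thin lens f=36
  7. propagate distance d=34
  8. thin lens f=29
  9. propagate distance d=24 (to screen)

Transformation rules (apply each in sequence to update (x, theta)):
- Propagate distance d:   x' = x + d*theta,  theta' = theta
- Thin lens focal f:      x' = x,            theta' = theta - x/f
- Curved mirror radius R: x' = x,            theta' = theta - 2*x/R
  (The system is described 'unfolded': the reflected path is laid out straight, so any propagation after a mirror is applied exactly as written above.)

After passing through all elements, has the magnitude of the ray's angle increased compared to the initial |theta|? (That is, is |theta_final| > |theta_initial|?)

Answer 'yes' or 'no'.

Initial: x=-8.0000 theta=-0.2000
After 1 (propagate distance d=34): x=-14.8000 theta=-0.2000
After 2 (thin lens f=58): x=-14.8000 theta=8/145 (≈0.0552)
After 3 (propagate distance d=7): x=-418/29 (≈-14.4138) theta=8/145 (≈0.0552)
After 4 (thin lens f=26): x=-418/29 (≈-14.4138) theta=1149/1885 (≈0.6095)
After 5 (propagate distance d=25): x=311/377 (≈0.8249) theta=1149/1885 (≈0.6095)
After 6 (thin lens f=36): x=311/377 (≈0.8249) theta=39809/67860 (≈0.5866)
After 7 (propagate distance d=34): x=54211/2610 (≈20.7705) theta=39809/67860 (≈0.5866)
After 8 (thin lens f=29): x=54211/2610 (≈20.7705) theta=-51005/393588 (≈-0.1296)
After 9 (propagate distance d=24 (to screen)): x=17377247/983970 (≈17.6603) theta=-51005/393588 (≈-0.1296)
|theta_initial|=0.2000 |theta_final|=51005/393588 (≈0.1296) -> not increased

Answer: no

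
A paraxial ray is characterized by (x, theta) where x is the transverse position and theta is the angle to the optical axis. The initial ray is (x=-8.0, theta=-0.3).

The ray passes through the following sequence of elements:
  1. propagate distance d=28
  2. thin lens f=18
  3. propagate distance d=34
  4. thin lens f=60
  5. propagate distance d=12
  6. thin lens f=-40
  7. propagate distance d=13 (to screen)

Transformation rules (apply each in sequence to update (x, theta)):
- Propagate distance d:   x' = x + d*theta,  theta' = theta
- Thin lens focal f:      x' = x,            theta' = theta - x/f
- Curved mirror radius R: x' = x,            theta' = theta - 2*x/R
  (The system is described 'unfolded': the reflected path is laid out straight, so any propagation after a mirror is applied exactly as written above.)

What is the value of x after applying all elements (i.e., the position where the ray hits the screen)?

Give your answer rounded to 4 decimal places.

Initial: x=-8.0000 theta=-0.3000
After 1 (propagate distance d=28): x=-16.4000 theta=-0.3000
After 2 (thin lens f=18): x=-16.4000 theta=11/18 (≈0.6111)
After 3 (propagate distance d=34): x=197/45 (≈4.3778) theta=11/18 (≈0.6111)
After 4 (thin lens f=60): x=197/45 (≈4.3778) theta=1453/2700 (≈0.5381)
After 5 (propagate distance d=12): x=2438/225 (≈10.8356) theta=1453/2700 (≈0.5381)
After 6 (thin lens f=-40): x=2438/225 (≈10.8356) theta=5461/6750 (≈0.8090)
After 7 (propagate distance d=13 (to screen)): x=144133/6750 (≈21.3530) theta=5461/6750 (≈0.8090)
Rounded to 4 decimal places: x = 21.3530

Answer: 21.3530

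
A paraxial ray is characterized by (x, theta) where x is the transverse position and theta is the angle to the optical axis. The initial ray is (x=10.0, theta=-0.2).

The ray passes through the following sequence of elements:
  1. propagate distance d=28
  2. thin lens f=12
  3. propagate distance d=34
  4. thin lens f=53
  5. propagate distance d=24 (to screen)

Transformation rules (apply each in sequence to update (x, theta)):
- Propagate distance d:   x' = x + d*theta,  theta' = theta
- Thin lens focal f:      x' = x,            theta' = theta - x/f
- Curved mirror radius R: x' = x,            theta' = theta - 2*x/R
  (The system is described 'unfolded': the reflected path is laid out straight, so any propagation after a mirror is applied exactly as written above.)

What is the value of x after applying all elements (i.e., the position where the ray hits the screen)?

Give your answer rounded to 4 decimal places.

Answer: -21.7346

Derivation:
Initial: x=10.0000 theta=-0.2000
After 1 (propagate distance d=28): x=4.4000 theta=-0.2000
After 2 (thin lens f=12): x=4.4000 theta=-17/30 (≈-0.5667)
After 3 (propagate distance d=34): x=-223/15 (≈-14.8667) theta=-17/30 (≈-0.5667)
After 4 (thin lens f=53): x=-223/15 (≈-14.8667) theta=-91/318 (≈-0.2862)
After 5 (propagate distance d=24 (to screen)): x=-17279/795 (≈-21.7346) theta=-91/318 (≈-0.2862)
Rounded to 4 decimal places: x = -21.7346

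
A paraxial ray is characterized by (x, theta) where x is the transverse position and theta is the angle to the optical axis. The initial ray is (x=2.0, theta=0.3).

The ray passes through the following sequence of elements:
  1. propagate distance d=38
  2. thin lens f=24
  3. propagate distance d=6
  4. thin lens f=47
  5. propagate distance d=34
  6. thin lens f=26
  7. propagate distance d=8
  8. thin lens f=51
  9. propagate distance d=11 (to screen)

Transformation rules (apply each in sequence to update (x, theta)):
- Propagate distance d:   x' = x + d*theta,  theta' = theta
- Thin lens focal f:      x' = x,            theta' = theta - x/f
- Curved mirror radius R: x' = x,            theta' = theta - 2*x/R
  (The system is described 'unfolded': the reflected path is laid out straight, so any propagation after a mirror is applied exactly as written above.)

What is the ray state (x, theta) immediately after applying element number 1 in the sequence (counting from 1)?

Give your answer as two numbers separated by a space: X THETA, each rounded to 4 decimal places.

Answer: 13.4000 0.3000

Derivation:
Initial: x=2.0000 theta=0.3000
After 1 (propagate distance d=38): x=13.4000 theta=0.3000
Rounded to 4 decimal places: x = 13.4000, theta = 0.3000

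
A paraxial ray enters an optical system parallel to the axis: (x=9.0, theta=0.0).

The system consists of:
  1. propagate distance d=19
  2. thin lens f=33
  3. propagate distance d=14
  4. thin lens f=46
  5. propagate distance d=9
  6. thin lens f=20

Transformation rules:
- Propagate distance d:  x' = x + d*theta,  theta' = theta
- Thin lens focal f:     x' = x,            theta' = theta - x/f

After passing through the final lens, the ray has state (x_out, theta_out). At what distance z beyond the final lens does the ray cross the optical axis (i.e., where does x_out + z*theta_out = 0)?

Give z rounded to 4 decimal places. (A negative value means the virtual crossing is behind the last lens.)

Answer: 3.6375

Derivation:
Initial: x=9.0000 theta=0.0000
After 1 (propagate distance d=19): x=9.0000 theta=0.0000
After 2 (thin lens f=33): x=9.0000 theta=-3/11 (≈-0.2727)
After 3 (propagate distance d=14): x=57/11 (≈5.1818) theta=-3/11 (≈-0.2727)
After 4 (thin lens f=46): x=57/11 (≈5.1818) theta=-195/506 (≈-0.3854)
After 5 (propagate distance d=9): x=867/506 (≈1.7134) theta=-195/506 (≈-0.3854)
After 6 (thin lens f=20): x=867/506 (≈1.7134) theta=-4767/10120 (≈-0.4710)
z_focus = -x_out/theta_out = -(867/506)/(-4767/10120) = 5780/1589 ≈ 3.6375
Rounded to 4 decimal places: z = 3.6375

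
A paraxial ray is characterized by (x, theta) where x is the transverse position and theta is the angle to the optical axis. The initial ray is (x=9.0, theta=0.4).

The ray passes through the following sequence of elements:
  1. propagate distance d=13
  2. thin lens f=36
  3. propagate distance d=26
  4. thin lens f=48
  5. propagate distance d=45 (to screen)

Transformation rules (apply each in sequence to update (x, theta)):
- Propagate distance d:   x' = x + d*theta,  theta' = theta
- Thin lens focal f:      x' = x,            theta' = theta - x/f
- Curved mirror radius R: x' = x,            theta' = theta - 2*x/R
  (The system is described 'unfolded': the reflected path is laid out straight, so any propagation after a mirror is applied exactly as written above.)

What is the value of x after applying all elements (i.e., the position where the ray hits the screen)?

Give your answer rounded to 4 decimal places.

Initial: x=9.0000 theta=0.4000
After 1 (propagate distance d=13): x=14.2000 theta=0.4000
After 2 (thin lens f=36): x=14.2000 theta=1/180 (≈0.0056)
After 3 (propagate distance d=26): x=1291/90 (≈14.3444) theta=1/180 (≈0.0056)
After 4 (thin lens f=48): x=1291/90 (≈14.3444) theta=-1267/4320 (≈-0.2933)
After 5 (propagate distance d=45 (to screen)): x=1651/1440 (≈1.1465) theta=-1267/4320 (≈-0.2933)
Rounded to 4 decimal places: x = 1.1465

Answer: 1.1465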